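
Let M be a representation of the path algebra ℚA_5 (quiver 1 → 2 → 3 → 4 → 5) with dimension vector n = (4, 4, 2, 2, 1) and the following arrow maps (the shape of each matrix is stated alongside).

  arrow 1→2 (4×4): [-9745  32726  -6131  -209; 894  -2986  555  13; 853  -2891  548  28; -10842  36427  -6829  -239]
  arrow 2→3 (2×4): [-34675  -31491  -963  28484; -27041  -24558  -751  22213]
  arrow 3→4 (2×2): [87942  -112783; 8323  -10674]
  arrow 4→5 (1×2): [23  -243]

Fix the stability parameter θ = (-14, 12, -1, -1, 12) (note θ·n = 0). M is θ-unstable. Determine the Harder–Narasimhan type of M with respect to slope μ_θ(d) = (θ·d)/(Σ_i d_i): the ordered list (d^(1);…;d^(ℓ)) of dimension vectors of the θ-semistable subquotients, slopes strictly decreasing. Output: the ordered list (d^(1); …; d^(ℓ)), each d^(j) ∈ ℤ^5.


Interval decomposition of M: I[1,2]^2, I[1,4], I[1,5].
HN type (ℓ=3): μ^(1)=12; μ^(2)=10/3; μ^(3)=-14

((0, 2, 0, 0, 1); (0, 2, 2, 2, 0); (4, 0, 0, 0, 0))


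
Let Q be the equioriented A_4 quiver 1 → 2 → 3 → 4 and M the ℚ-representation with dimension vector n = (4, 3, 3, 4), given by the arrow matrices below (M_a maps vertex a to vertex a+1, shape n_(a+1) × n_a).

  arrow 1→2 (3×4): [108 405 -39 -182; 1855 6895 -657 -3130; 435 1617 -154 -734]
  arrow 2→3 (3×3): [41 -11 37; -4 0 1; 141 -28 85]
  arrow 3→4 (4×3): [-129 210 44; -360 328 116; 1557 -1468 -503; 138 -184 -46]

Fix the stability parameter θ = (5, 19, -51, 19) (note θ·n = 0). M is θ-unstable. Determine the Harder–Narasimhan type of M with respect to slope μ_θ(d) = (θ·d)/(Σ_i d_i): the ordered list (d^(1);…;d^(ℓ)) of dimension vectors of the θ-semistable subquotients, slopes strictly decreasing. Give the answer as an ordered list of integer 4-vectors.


Barcode: M ≅ I[1,1], I[1,3], I[1,4]^2, I[4,4]^2. HN layers by μ_θ (3 steps, strictly decreasing):
  μ^(1)=19; μ^(2)=5; μ^(3)=-9

((0, 0, 0, 4); (1, 0, 0, 0); (3, 3, 3, 0))


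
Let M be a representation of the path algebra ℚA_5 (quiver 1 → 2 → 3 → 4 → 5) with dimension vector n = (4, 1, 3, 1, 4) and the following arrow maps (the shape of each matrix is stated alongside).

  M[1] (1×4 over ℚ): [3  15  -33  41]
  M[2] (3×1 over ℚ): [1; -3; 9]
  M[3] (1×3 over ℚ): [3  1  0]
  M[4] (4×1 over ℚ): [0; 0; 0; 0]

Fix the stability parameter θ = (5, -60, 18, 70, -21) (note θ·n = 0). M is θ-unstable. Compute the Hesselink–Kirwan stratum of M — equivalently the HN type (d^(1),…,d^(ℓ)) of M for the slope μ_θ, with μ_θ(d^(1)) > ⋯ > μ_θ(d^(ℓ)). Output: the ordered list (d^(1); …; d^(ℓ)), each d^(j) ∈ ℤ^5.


Barcode: M ≅ I[1,1]^3, I[1,3], I[3,3], I[3,4], I[5,5]^4. HN layers by μ_θ (5 steps, strictly decreasing):
  μ^(1)=70; μ^(2)=18; μ^(3)=5; μ^(4)=-21; μ^(5)=-55/2

((0, 0, 0, 1, 0); (0, 0, 3, 0, 0); (3, 0, 0, 0, 0); (0, 0, 0, 0, 4); (1, 1, 0, 0, 0))


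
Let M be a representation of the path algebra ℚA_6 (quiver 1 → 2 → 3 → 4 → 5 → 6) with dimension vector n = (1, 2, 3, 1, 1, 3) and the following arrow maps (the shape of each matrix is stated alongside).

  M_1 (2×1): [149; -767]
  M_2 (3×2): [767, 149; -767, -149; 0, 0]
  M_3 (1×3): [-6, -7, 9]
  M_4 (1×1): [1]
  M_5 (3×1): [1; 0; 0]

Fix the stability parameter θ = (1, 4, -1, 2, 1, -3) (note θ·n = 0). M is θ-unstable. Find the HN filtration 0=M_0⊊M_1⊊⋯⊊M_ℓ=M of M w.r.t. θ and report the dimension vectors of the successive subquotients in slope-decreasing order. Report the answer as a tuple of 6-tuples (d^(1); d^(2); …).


Barcode: M ≅ I[1,2], I[2,6], I[3,3]^2, I[6,6]^2. HN layers by μ_θ (5 steps, strictly decreasing):
  μ^(1)=4; μ^(2)=1; μ^(3)=3/5; μ^(4)=-1; μ^(5)=-3

((0, 1, 0, 0, 0, 0); (1, 0, 0, 0, 0, 0); (0, 1, 1, 1, 1, 1); (0, 0, 2, 0, 0, 0); (0, 0, 0, 0, 0, 2))


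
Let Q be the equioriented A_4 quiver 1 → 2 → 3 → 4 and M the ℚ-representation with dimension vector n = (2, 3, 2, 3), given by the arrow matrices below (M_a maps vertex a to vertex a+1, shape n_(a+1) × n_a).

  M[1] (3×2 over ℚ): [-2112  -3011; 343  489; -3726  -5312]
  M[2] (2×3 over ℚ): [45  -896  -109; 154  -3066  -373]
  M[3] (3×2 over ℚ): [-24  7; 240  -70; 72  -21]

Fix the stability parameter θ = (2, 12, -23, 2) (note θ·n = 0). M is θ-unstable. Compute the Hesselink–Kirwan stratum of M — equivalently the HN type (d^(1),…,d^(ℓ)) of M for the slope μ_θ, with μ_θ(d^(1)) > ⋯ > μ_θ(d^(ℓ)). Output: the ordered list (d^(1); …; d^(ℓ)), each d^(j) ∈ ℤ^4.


Via rank(M_{q-1}∘⋯∘M_p): M ≅ I[1,2], I[1,3], I[2,4], I[4,4]^2.
μ_θ-semistable layers: μ^(1)=12; μ^(2)=2; μ^(3)=-3; μ^(4)=-11/2

((0, 1, 0, 0); (1, 0, 0, 3); (1, 1, 1, 0); (0, 1, 1, 0))


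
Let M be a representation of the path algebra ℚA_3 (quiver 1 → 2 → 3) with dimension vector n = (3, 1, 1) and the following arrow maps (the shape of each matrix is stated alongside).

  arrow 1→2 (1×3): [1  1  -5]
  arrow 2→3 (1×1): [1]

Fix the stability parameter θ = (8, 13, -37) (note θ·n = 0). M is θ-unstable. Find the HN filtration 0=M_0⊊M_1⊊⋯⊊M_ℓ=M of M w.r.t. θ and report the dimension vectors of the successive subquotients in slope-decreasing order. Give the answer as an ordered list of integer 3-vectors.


Interval decomposition of M: I[1,1]^2, I[1,3].
HN type (ℓ=2): μ^(1)=8; μ^(2)=-16/3

((2, 0, 0); (1, 1, 1))


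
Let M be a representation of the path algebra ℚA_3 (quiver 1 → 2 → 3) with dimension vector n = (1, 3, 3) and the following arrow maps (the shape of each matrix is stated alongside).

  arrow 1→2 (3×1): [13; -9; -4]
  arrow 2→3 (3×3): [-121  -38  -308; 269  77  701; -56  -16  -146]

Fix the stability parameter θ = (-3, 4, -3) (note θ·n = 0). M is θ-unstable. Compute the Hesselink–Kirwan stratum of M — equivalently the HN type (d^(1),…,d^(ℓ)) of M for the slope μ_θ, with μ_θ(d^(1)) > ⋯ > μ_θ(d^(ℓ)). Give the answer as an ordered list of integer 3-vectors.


Barcode: M ≅ I[1,3], I[2,3]^2. HN layers by μ_θ (2 steps, strictly decreasing):
  μ^(1)=1/2; μ^(2)=-3

((0, 3, 3); (1, 0, 0))


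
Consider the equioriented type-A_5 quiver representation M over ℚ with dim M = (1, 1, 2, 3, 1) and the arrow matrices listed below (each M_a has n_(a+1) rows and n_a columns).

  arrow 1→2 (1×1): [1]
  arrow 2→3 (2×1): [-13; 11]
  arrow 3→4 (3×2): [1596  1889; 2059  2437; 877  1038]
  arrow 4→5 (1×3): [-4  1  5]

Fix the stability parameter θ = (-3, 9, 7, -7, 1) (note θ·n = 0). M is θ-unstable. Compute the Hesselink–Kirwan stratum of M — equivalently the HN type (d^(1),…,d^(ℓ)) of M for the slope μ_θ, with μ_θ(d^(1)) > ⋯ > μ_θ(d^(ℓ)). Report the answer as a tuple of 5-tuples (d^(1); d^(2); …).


Barcode: M ≅ I[1,5], I[3,4], I[4,4]. HN layers by μ_θ (4 steps, strictly decreasing):
  μ^(1)=5/2; μ^(2)=0; μ^(3)=-3; μ^(4)=-7

((0, 1, 1, 1, 1); (0, 0, 1, 1, 0); (1, 0, 0, 0, 0); (0, 0, 0, 1, 0))


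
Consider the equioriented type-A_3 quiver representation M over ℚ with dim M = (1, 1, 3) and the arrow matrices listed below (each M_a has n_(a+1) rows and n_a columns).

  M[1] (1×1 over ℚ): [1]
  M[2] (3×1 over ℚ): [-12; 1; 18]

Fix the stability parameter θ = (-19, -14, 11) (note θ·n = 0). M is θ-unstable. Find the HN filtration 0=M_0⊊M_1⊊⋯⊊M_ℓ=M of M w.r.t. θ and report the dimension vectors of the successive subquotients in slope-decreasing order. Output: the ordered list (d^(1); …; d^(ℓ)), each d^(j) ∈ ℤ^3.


Interval decomposition of M: I[1,3], I[3,3]^2.
HN type (ℓ=3): μ^(1)=11; μ^(2)=-14; μ^(3)=-19

((0, 0, 3); (0, 1, 0); (1, 0, 0))


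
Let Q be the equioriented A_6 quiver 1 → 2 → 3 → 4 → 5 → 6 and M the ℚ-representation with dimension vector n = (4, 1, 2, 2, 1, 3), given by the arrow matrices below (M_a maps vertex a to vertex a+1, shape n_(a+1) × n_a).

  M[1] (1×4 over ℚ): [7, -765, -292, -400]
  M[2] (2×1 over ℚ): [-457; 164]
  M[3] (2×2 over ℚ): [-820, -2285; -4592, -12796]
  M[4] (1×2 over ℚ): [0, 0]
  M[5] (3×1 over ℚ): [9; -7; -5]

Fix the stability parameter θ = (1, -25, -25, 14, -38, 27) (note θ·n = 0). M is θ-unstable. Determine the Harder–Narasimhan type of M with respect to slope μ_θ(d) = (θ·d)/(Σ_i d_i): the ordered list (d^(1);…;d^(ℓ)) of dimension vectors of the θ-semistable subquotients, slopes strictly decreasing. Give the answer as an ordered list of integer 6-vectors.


Barcode: M ≅ I[1,1]^3, I[1,3], I[3,4], I[4,4], I[5,6], I[6,6]^2. HN layers by μ_θ (6 steps, strictly decreasing):
  μ^(1)=27; μ^(2)=14; μ^(3)=1; μ^(4)=-49/3; μ^(5)=-25; μ^(6)=-38

((0, 0, 0, 0, 0, 3); (0, 0, 0, 2, 0, 0); (3, 0, 0, 0, 0, 0); (1, 1, 1, 0, 0, 0); (0, 0, 1, 0, 0, 0); (0, 0, 0, 0, 1, 0))


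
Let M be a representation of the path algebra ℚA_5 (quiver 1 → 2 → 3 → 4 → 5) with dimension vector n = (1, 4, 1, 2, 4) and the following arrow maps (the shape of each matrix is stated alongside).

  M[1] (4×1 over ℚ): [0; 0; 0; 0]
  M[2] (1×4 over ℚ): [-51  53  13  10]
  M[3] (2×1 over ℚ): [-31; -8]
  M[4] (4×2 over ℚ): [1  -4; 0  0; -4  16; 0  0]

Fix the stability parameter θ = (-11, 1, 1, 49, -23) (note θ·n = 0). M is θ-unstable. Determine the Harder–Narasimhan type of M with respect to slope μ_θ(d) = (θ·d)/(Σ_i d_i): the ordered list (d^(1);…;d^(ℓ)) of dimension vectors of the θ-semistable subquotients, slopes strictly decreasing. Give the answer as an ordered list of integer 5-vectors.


Interval decomposition of M: I[1,1], I[2,2]^3, I[2,5], I[4,4], I[5,5]^3.
HN type (ℓ=5): μ^(1)=49; μ^(2)=13; μ^(3)=1; μ^(4)=-11; μ^(5)=-23

((0, 0, 0, 1, 0); (0, 0, 0, 1, 1); (0, 4, 1, 0, 0); (1, 0, 0, 0, 0); (0, 0, 0, 0, 3))


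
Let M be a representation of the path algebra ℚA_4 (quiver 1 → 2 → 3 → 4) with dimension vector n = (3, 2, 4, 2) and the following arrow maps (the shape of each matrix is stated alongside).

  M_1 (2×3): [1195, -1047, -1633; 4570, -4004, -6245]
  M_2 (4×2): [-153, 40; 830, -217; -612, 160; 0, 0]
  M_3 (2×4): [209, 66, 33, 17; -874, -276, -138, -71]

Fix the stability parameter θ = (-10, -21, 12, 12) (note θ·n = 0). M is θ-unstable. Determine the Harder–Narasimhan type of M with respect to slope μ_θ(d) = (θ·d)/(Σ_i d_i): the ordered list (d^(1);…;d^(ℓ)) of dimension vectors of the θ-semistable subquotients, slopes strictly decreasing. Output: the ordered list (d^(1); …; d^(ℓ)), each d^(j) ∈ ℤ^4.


Via rank(M_{q-1}∘⋯∘M_p): M ≅ I[1,1], I[1,3], I[1,4], I[3,3], I[3,4].
μ_θ-semistable layers: μ^(1)=12; μ^(2)=-10; μ^(3)=-31/2

((0, 0, 4, 2); (1, 0, 0, 0); (2, 2, 0, 0))


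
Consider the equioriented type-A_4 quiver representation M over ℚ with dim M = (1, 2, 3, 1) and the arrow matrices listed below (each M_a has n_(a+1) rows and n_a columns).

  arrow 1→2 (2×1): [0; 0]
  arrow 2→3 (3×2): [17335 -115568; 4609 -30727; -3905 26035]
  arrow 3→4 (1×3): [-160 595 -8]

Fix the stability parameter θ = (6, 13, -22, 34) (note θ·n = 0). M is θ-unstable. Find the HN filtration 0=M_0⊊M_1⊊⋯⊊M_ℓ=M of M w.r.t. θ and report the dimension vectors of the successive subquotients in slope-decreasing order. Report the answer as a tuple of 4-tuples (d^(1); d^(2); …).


Interval decomposition of M: I[1,1], I[2,3], I[2,4], I[3,3].
HN type (ℓ=4): μ^(1)=34; μ^(2)=6; μ^(3)=-9/2; μ^(4)=-22

((0, 0, 0, 1); (1, 0, 0, 0); (0, 2, 2, 0); (0, 0, 1, 0))


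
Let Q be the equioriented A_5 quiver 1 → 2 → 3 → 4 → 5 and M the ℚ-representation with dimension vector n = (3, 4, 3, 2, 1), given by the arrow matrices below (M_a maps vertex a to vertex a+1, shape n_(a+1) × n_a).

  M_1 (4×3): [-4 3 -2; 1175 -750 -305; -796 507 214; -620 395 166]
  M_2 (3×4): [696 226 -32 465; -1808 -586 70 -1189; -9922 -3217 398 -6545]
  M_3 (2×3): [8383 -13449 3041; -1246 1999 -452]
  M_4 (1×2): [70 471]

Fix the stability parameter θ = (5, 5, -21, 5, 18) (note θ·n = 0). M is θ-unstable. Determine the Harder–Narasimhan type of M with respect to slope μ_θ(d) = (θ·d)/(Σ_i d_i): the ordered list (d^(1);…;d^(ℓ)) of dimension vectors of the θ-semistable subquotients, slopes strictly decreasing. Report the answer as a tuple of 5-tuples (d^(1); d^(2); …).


Barcode: M ≅ I[1,1], I[1,4], I[1,5], I[2,2], I[2,3]. HN layers by μ_θ (4 steps, strictly decreasing):
  μ^(1)=18; μ^(2)=5; μ^(3)=-11/3; μ^(4)=-8

((0, 0, 0, 0, 1); (1, 1, 0, 2, 0); (2, 2, 2, 0, 0); (0, 1, 1, 0, 0))


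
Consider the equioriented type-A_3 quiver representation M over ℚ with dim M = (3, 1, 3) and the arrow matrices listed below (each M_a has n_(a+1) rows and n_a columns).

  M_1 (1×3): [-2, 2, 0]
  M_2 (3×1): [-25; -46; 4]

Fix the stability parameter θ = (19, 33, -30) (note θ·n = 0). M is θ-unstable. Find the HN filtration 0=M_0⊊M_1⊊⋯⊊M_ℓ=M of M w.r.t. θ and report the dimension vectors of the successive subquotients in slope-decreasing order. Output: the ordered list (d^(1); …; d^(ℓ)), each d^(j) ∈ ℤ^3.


Via rank(M_{q-1}∘⋯∘M_p): M ≅ I[1,1]^2, I[1,3], I[3,3]^2.
μ_θ-semistable layers: μ^(1)=19; μ^(2)=22/3; μ^(3)=-30

((2, 0, 0); (1, 1, 1); (0, 0, 2))


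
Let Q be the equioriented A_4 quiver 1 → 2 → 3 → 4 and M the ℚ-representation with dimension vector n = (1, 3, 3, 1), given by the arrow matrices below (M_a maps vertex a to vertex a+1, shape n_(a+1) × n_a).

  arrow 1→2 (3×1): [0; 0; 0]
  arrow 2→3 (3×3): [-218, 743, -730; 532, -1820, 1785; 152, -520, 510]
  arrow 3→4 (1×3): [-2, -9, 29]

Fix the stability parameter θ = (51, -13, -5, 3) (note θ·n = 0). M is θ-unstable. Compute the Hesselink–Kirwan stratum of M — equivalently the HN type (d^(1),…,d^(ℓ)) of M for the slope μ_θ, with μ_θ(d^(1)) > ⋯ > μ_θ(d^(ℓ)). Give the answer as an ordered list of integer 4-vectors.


Barcode: M ≅ I[1,1], I[2,2], I[2,3], I[2,4], I[3,3]. HN layers by μ_θ (4 steps, strictly decreasing):
  μ^(1)=51; μ^(2)=3; μ^(3)=-5; μ^(4)=-13

((1, 0, 0, 0); (0, 0, 0, 1); (0, 0, 3, 0); (0, 3, 0, 0))


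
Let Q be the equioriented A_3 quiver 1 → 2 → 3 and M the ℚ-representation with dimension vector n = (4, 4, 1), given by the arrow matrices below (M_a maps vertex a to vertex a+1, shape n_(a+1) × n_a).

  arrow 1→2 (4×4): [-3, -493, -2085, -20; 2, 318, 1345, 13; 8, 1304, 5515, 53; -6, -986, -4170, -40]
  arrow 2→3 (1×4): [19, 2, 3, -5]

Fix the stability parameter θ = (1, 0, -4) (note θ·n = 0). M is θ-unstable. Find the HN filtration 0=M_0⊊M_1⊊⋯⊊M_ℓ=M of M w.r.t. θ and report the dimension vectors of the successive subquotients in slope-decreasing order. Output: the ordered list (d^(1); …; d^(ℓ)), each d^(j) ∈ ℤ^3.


Barcode: M ≅ I[1,1]^2, I[1,2], I[1,3], I[2,2]^2. HN layers by μ_θ (4 steps, strictly decreasing):
  μ^(1)=1; μ^(2)=1/2; μ^(3)=0; μ^(4)=-1

((2, 0, 0); (1, 1, 0); (0, 2, 0); (1, 1, 1))


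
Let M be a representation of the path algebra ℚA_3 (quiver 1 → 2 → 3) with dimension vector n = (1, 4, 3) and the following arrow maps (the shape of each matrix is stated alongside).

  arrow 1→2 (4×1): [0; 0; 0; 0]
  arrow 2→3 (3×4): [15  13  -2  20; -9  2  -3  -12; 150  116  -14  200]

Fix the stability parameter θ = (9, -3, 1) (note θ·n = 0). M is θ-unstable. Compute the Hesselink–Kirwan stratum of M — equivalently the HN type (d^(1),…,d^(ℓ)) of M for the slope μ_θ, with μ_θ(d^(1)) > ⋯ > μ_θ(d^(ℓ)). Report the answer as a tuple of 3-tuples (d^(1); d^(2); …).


Via rank(M_{q-1}∘⋯∘M_p): M ≅ I[1,1], I[2,2]^2, I[2,3]^2, I[3,3].
μ_θ-semistable layers: μ^(1)=9; μ^(2)=1; μ^(3)=-3

((1, 0, 0); (0, 0, 3); (0, 4, 0))


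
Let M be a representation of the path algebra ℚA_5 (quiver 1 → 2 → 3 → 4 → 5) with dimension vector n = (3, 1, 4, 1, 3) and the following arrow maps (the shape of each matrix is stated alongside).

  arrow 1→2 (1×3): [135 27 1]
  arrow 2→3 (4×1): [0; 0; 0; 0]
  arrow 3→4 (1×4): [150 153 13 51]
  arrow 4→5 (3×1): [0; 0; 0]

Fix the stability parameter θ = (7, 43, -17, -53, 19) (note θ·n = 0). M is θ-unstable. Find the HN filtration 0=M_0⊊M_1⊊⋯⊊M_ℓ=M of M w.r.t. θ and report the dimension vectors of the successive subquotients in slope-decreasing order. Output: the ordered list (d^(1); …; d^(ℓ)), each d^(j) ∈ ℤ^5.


Via rank(M_{q-1}∘⋯∘M_p): M ≅ I[1,1]^2, I[1,2], I[3,3]^3, I[3,4], I[5,5]^3.
μ_θ-semistable layers: μ^(1)=43; μ^(2)=19; μ^(3)=7; μ^(4)=-17; μ^(5)=-35

((0, 1, 0, 0, 0); (0, 0, 0, 0, 3); (3, 0, 0, 0, 0); (0, 0, 3, 0, 0); (0, 0, 1, 1, 0))


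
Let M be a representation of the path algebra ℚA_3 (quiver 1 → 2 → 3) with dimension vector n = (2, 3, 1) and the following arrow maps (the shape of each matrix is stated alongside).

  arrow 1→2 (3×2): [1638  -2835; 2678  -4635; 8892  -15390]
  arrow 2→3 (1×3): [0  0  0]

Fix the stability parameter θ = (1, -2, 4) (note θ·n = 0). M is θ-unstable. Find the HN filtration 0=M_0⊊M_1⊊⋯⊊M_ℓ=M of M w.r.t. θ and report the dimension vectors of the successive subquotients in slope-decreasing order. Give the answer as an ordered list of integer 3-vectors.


Barcode: M ≅ I[1,1], I[1,2], I[2,2]^2, I[3,3]. HN layers by μ_θ (4 steps, strictly decreasing):
  μ^(1)=4; μ^(2)=1; μ^(3)=-1/2; μ^(4)=-2

((0, 0, 1); (1, 0, 0); (1, 1, 0); (0, 2, 0))


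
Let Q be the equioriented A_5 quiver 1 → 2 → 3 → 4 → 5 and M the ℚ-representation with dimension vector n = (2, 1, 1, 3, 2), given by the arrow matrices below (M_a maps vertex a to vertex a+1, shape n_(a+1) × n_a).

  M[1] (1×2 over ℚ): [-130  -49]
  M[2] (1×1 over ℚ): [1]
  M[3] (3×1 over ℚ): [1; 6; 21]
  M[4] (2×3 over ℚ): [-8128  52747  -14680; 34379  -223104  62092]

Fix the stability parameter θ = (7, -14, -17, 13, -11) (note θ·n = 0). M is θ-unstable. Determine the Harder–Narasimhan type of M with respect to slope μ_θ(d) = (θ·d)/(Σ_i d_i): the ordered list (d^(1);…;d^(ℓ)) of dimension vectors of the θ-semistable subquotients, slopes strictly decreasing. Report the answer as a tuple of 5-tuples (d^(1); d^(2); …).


Interval decomposition of M: I[1,1], I[1,5], I[4,4], I[4,5].
HN type (ℓ=4): μ^(1)=13; μ^(2)=7; μ^(3)=1; μ^(4)=-8

((0, 0, 0, 1, 0); (1, 0, 0, 0, 0); (0, 0, 0, 2, 2); (1, 1, 1, 0, 0))


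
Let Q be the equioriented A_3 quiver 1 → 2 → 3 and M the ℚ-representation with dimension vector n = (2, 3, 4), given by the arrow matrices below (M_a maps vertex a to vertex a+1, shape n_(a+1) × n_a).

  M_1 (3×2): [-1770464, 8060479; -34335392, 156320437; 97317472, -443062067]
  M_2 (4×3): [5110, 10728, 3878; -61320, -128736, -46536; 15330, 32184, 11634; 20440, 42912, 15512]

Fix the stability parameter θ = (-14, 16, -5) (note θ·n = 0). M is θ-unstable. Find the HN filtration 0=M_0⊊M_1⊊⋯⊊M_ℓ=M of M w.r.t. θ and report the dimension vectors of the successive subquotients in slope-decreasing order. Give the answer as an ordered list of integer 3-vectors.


Via rank(M_{q-1}∘⋯∘M_p): M ≅ I[1,1], I[1,2], I[2,2], I[2,3], I[3,3]^3.
μ_θ-semistable layers: μ^(1)=16; μ^(2)=11/2; μ^(3)=-5; μ^(4)=-14

((0, 2, 0); (0, 1, 1); (0, 0, 3); (2, 0, 0))


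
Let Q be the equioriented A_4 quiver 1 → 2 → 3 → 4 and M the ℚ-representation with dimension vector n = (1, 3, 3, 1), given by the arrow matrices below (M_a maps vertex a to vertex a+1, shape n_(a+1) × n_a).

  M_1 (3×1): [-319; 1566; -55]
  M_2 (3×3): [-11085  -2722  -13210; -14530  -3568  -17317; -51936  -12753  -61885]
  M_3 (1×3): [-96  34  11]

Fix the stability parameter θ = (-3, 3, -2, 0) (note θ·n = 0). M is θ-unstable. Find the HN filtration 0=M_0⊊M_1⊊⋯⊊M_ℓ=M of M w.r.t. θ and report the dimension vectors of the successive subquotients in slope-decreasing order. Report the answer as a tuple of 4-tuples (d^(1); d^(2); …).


Barcode: M ≅ I[1,4], I[2,3]^2. HN layers by μ_θ (3 steps, strictly decreasing):
  μ^(1)=1/2; μ^(2)=1/3; μ^(3)=-3

((0, 2, 2, 0); (0, 1, 1, 1); (1, 0, 0, 0))


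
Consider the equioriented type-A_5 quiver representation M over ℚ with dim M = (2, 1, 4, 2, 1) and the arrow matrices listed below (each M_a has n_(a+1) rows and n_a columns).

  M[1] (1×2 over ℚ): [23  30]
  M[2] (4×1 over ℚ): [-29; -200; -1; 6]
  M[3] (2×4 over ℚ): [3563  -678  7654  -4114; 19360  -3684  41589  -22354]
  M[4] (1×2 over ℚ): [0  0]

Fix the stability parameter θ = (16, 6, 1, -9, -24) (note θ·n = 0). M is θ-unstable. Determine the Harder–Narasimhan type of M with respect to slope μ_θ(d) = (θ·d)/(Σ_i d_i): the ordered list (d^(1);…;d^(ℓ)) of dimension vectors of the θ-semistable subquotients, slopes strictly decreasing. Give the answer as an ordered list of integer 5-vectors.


Barcode: M ≅ I[1,1], I[1,4], I[3,3]^2, I[3,4], I[5,5]. HN layers by μ_θ (5 steps, strictly decreasing):
  μ^(1)=16; μ^(2)=7/2; μ^(3)=1; μ^(4)=-4; μ^(5)=-24

((1, 0, 0, 0, 0); (1, 1, 1, 1, 0); (0, 0, 2, 0, 0); (0, 0, 1, 1, 0); (0, 0, 0, 0, 1))


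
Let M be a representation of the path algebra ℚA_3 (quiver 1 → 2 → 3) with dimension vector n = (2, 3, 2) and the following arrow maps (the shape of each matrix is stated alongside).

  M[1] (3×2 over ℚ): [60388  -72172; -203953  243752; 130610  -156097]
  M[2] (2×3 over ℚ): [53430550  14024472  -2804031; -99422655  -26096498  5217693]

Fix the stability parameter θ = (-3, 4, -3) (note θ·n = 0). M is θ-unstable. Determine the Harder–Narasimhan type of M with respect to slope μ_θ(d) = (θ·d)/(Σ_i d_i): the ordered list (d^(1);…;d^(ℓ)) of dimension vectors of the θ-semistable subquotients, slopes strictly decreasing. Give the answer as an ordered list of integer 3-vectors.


Barcode: M ≅ I[1,3]^2, I[2,2]. HN layers by μ_θ (3 steps, strictly decreasing):
  μ^(1)=4; μ^(2)=1/2; μ^(3)=-3

((0, 1, 0); (0, 2, 2); (2, 0, 0))


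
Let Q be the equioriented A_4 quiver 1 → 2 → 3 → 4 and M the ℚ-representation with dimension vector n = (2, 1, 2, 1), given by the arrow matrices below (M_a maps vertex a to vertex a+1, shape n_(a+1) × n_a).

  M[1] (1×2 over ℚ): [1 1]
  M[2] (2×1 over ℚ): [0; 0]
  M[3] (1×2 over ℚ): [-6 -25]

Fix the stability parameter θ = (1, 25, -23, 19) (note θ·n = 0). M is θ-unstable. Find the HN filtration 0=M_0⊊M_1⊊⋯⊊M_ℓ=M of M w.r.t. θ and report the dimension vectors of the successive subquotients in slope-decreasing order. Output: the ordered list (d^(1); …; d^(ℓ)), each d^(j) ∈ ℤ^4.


Via rank(M_{q-1}∘⋯∘M_p): M ≅ I[1,1], I[1,2], I[3,3], I[3,4].
μ_θ-semistable layers: μ^(1)=25; μ^(2)=19; μ^(3)=1; μ^(4)=-23

((0, 1, 0, 0); (0, 0, 0, 1); (2, 0, 0, 0); (0, 0, 2, 0))


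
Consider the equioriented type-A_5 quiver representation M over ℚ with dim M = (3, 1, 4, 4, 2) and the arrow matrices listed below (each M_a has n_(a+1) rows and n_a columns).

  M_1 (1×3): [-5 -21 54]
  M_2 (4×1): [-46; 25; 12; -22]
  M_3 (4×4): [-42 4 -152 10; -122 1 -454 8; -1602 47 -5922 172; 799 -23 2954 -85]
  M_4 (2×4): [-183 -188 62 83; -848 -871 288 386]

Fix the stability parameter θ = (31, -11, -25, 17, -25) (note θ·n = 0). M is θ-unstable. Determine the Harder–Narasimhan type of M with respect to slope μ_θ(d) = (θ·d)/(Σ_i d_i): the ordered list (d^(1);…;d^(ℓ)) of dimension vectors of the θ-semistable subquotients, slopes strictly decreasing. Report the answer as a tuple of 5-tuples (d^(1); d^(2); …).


Barcode: M ≅ I[1,1]^2, I[1,5], I[3,3], I[3,4], I[3,5], I[4,4]. HN layers by μ_θ (5 steps, strictly decreasing):
  μ^(1)=31; μ^(2)=17; μ^(3)=-13/5; μ^(4)=-4; μ^(5)=-25

((2, 0, 0, 0, 0); (0, 0, 0, 2, 0); (1, 1, 1, 1, 1); (0, 0, 0, 1, 1); (0, 0, 3, 0, 0))


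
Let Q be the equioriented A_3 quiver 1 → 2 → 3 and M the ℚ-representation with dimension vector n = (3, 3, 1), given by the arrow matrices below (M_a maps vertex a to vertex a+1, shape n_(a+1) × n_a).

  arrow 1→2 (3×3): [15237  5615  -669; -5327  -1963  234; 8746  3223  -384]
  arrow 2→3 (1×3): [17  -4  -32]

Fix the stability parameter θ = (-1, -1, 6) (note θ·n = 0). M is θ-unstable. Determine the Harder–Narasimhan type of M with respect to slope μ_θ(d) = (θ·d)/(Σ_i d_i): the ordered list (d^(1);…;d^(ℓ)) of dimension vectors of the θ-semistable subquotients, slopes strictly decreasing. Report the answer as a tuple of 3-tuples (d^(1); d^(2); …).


Via rank(M_{q-1}∘⋯∘M_p): M ≅ I[1,2]^2, I[1,3].
μ_θ-semistable layers: μ^(1)=6; μ^(2)=-1

((0, 0, 1); (3, 3, 0))


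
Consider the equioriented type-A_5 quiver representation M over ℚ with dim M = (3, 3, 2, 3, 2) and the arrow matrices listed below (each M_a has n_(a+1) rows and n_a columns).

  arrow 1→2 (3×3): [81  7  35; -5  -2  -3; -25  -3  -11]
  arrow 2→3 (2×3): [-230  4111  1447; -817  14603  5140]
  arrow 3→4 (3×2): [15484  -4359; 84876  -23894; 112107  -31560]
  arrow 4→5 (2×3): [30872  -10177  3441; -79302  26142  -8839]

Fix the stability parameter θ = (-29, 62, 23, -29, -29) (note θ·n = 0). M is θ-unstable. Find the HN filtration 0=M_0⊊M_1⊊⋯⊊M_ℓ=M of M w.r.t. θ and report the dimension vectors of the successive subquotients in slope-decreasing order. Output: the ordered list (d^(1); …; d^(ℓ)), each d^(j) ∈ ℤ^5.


Via rank(M_{q-1}∘⋯∘M_p): M ≅ I[1,2], I[1,4], I[1,5], I[4,5].
μ_θ-semistable layers: μ^(1)=62; μ^(2)=56/3; μ^(3)=27/4; μ^(4)=-29

((0, 1, 0, 0, 0); (0, 1, 1, 1, 0); (0, 1, 1, 1, 1); (3, 0, 0, 1, 1))


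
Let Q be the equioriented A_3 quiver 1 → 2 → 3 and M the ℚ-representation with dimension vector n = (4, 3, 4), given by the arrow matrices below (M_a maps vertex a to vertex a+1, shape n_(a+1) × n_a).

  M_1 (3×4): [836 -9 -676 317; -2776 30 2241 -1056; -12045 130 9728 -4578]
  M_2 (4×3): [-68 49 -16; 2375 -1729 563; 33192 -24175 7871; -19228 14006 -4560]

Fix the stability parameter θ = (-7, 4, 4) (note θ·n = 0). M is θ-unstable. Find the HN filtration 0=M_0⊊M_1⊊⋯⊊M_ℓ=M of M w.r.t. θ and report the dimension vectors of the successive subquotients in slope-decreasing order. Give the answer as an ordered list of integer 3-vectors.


Barcode: M ≅ I[1,1], I[1,3]^3, I[3,3]. HN layers by μ_θ (2 steps, strictly decreasing):
  μ^(1)=4; μ^(2)=-7

((0, 3, 4); (4, 0, 0))


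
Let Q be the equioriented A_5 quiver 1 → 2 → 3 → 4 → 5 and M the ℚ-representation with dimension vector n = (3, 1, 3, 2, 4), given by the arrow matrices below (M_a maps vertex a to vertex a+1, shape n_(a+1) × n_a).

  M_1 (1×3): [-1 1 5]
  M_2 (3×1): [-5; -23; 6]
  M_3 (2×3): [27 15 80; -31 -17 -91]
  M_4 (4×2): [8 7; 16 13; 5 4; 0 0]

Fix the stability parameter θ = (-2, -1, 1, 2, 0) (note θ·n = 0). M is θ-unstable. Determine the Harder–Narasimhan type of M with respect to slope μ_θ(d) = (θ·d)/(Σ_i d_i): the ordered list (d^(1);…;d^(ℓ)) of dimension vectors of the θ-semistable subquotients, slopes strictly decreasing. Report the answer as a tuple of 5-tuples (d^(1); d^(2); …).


Via rank(M_{q-1}∘⋯∘M_p): M ≅ I[1,1]^2, I[1,3], I[3,5]^2, I[5,5]^2.
μ_θ-semistable layers: μ^(1)=1; μ^(2)=0; μ^(3)=-1; μ^(4)=-2

((0, 0, 3, 2, 2); (0, 0, 0, 0, 2); (0, 1, 0, 0, 0); (3, 0, 0, 0, 0))


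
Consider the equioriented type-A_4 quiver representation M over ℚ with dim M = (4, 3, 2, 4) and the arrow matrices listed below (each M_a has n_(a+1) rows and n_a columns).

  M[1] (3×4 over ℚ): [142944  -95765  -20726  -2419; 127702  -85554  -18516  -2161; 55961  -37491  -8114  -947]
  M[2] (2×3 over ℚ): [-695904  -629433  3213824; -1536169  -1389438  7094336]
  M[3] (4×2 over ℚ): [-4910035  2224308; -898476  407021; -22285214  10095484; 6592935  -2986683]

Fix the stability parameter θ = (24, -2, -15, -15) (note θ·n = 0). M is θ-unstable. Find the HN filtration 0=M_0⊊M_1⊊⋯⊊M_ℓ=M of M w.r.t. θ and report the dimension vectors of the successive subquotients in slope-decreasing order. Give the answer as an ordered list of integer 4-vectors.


Interval decomposition of M: I[1,1], I[1,2], I[1,4]^2, I[4,4]^2.
HN type (ℓ=4): μ^(1)=24; μ^(2)=11; μ^(3)=-2; μ^(4)=-15

((1, 0, 0, 0); (1, 1, 0, 0); (2, 2, 2, 2); (0, 0, 0, 2))


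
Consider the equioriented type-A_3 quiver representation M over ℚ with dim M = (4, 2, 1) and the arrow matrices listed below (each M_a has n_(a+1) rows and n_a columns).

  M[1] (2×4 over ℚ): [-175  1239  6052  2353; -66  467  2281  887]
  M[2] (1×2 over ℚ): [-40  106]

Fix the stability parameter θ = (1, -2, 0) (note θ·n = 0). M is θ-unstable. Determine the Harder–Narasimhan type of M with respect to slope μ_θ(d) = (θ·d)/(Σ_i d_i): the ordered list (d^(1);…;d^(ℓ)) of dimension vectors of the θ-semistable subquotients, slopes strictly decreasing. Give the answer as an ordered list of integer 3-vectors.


Interval decomposition of M: I[1,1]^2, I[1,2], I[1,3].
HN type (ℓ=3): μ^(1)=1; μ^(2)=0; μ^(3)=-1/2

((2, 0, 0); (0, 0, 1); (2, 2, 0))


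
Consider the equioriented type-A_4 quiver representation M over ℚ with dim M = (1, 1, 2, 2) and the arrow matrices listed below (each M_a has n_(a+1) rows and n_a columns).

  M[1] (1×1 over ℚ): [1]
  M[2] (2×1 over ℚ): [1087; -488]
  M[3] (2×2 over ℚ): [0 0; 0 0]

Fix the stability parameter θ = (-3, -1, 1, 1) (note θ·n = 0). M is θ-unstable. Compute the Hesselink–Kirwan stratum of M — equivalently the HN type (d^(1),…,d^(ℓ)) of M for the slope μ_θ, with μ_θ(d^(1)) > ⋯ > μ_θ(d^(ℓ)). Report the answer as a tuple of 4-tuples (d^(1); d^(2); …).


Via rank(M_{q-1}∘⋯∘M_p): M ≅ I[1,3], I[3,3], I[4,4]^2.
μ_θ-semistable layers: μ^(1)=1; μ^(2)=-1; μ^(3)=-3

((0, 0, 2, 2); (0, 1, 0, 0); (1, 0, 0, 0))


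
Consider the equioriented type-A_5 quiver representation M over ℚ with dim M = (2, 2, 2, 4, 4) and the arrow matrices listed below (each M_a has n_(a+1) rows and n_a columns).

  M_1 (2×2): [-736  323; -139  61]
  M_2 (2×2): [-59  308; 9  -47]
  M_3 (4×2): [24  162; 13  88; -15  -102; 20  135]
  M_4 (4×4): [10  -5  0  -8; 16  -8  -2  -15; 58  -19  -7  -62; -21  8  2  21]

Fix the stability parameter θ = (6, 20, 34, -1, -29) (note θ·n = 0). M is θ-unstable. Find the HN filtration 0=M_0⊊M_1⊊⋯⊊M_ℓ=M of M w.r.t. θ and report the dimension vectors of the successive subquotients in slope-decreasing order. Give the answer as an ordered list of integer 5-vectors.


Via rank(M_{q-1}∘⋯∘M_p): M ≅ I[1,5]^2, I[4,5]^2.
μ_θ-semistable layers: μ^(1)=6; μ^(2)=-15

((2, 2, 2, 2, 2); (0, 0, 0, 2, 2))


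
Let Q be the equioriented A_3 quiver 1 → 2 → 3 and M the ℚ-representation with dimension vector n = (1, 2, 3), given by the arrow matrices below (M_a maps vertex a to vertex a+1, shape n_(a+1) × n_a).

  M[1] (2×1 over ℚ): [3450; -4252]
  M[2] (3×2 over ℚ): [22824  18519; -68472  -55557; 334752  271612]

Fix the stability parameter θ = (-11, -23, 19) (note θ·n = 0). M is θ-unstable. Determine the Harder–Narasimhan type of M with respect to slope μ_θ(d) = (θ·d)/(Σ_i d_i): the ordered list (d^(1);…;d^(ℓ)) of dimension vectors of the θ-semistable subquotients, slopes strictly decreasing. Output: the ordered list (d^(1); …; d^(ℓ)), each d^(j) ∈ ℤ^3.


Interval decomposition of M: I[1,3], I[2,2], I[3,3]^2.
HN type (ℓ=3): μ^(1)=19; μ^(2)=-17; μ^(3)=-23

((0, 0, 3); (1, 1, 0); (0, 1, 0))


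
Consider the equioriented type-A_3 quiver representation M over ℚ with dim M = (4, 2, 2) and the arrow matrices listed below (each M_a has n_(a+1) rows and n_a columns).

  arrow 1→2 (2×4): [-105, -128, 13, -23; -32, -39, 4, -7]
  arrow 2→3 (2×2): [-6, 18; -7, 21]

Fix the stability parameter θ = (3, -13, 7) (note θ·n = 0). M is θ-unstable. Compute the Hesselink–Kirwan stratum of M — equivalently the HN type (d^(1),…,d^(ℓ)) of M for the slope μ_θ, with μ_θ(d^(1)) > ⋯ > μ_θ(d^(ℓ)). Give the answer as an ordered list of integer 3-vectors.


Interval decomposition of M: I[1,1]^2, I[1,2], I[1,3], I[3,3].
HN type (ℓ=3): μ^(1)=7; μ^(2)=3; μ^(3)=-5

((0, 0, 2); (2, 0, 0); (2, 2, 0))


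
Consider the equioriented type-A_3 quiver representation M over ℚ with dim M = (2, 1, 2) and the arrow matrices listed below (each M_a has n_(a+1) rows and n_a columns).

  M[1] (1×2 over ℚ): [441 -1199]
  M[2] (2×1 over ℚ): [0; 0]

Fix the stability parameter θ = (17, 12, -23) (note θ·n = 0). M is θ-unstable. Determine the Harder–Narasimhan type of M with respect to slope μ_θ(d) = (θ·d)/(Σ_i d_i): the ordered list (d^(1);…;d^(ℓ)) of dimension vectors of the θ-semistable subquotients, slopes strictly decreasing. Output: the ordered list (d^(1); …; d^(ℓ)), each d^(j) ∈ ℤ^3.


Barcode: M ≅ I[1,1], I[1,2], I[3,3]^2. HN layers by μ_θ (3 steps, strictly decreasing):
  μ^(1)=17; μ^(2)=29/2; μ^(3)=-23

((1, 0, 0); (1, 1, 0); (0, 0, 2))


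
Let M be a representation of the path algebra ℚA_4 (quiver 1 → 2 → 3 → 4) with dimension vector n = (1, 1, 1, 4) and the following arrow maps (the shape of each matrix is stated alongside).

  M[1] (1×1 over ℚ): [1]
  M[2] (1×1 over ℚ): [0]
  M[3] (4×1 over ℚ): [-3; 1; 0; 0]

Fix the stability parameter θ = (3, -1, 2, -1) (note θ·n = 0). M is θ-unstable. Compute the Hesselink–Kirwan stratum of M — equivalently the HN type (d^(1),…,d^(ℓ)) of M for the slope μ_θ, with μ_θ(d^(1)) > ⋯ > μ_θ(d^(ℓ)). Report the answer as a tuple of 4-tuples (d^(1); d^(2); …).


Via rank(M_{q-1}∘⋯∘M_p): M ≅ I[1,2], I[3,4], I[4,4]^3.
μ_θ-semistable layers: μ^(1)=1; μ^(2)=1/2; μ^(3)=-1

((1, 1, 0, 0); (0, 0, 1, 1); (0, 0, 0, 3))


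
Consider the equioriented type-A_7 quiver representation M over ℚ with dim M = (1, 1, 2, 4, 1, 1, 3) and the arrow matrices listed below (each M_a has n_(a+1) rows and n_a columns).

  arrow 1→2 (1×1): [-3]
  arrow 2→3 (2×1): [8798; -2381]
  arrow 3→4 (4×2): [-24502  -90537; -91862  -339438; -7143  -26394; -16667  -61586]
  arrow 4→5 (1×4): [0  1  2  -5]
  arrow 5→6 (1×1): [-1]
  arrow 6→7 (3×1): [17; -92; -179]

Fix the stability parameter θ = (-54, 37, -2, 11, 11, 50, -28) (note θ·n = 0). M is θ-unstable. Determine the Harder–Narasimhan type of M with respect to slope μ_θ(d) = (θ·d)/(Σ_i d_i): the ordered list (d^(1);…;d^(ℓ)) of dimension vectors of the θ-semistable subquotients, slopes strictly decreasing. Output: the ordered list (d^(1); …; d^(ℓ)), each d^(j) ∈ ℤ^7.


Via rank(M_{q-1}∘⋯∘M_p): M ≅ I[1,7], I[3,4], I[4,4]^2, I[7,7]^2.
μ_θ-semistable layers: μ^(1)=79/6; μ^(2)=11; μ^(3)=-2; μ^(4)=-28; μ^(5)=-54

((0, 1, 1, 1, 1, 1, 1); (0, 0, 0, 3, 0, 0, 0); (0, 0, 1, 0, 0, 0, 0); (0, 0, 0, 0, 0, 0, 2); (1, 0, 0, 0, 0, 0, 0))


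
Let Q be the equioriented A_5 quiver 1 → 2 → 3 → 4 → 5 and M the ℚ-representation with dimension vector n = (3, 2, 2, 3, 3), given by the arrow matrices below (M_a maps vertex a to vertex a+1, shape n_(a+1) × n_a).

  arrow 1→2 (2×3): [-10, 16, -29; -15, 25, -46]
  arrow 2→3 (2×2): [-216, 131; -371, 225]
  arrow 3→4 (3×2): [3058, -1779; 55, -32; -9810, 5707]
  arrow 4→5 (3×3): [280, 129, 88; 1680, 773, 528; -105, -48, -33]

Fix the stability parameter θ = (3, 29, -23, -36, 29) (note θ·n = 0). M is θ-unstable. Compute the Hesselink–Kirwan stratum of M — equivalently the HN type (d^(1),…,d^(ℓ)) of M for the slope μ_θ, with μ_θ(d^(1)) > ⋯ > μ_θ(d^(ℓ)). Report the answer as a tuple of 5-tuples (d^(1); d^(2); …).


Via rank(M_{q-1}∘⋯∘M_p): M ≅ I[1,1], I[1,4], I[1,5], I[4,5], I[5,5].
μ_θ-semistable layers: μ^(1)=29; μ^(2)=3; μ^(3)=-27/4; μ^(4)=-36

((0, 0, 0, 0, 3); (1, 0, 0, 0, 0); (2, 2, 2, 2, 0); (0, 0, 0, 1, 0))


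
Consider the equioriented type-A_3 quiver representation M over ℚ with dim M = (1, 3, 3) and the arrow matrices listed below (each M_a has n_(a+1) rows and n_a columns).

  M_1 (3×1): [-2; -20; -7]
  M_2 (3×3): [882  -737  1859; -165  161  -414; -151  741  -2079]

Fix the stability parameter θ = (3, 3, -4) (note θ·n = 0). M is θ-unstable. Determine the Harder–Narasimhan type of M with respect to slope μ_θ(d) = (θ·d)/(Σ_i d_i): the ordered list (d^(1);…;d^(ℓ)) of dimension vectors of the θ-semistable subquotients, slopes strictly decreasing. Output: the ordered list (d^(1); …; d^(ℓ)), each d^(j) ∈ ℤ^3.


Via rank(M_{q-1}∘⋯∘M_p): M ≅ I[1,3], I[2,3]^2.
μ_θ-semistable layers: μ^(1)=2/3; μ^(2)=-1/2

((1, 1, 1); (0, 2, 2))


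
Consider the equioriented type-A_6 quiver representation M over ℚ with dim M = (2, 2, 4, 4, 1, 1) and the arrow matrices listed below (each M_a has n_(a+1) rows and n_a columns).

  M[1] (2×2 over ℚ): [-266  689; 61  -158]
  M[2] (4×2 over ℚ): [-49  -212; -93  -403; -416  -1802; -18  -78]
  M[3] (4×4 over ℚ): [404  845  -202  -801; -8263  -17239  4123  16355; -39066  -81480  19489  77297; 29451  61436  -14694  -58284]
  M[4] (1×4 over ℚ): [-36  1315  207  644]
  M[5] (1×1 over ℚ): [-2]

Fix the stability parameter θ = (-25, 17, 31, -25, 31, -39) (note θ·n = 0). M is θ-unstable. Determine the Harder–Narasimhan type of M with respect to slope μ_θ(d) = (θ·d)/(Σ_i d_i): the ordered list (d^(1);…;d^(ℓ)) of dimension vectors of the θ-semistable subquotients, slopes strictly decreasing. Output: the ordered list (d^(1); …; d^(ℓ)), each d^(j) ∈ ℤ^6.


Via rank(M_{q-1}∘⋯∘M_p): M ≅ I[1,4], I[1,6], I[3,4]^2.
μ_θ-semistable layers: μ^(1)=23/3; μ^(2)=3; μ^(3)=-25

((0, 1, 1, 1, 0, 0); (0, 1, 3, 3, 1, 1); (2, 0, 0, 0, 0, 0))


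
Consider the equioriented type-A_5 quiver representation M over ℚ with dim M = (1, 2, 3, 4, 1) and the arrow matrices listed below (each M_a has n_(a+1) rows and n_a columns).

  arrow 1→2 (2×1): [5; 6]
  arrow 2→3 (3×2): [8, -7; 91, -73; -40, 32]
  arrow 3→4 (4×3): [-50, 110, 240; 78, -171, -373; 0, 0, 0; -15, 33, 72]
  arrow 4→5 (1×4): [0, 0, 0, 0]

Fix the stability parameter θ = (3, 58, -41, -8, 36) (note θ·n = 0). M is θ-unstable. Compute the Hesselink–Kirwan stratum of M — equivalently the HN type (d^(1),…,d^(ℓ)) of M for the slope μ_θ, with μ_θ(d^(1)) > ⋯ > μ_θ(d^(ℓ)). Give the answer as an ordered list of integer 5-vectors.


Interval decomposition of M: I[1,4], I[2,4], I[3,3], I[4,4]^2, I[5,5].
HN type (ℓ=4): μ^(1)=36; μ^(2)=3; μ^(3)=-8; μ^(4)=-41

((0, 0, 0, 0, 1); (1, 2, 2, 2, 0); (0, 0, 0, 2, 0); (0, 0, 1, 0, 0))


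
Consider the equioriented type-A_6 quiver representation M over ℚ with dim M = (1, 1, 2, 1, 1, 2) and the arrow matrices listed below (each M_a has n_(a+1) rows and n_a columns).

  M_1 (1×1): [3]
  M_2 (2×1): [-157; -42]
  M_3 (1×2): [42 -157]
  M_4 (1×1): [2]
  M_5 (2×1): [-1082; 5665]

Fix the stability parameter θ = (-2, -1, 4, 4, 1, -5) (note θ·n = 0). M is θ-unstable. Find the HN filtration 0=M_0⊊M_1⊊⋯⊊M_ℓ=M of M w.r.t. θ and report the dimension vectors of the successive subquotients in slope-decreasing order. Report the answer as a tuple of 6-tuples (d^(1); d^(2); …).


Barcode: M ≅ I[1,3], I[3,6], I[6,6]. HN layers by μ_θ (5 steps, strictly decreasing):
  μ^(1)=4; μ^(2)=1; μ^(3)=-1; μ^(4)=-2; μ^(5)=-5

((0, 0, 1, 0, 0, 0); (0, 0, 1, 1, 1, 1); (0, 1, 0, 0, 0, 0); (1, 0, 0, 0, 0, 0); (0, 0, 0, 0, 0, 1))


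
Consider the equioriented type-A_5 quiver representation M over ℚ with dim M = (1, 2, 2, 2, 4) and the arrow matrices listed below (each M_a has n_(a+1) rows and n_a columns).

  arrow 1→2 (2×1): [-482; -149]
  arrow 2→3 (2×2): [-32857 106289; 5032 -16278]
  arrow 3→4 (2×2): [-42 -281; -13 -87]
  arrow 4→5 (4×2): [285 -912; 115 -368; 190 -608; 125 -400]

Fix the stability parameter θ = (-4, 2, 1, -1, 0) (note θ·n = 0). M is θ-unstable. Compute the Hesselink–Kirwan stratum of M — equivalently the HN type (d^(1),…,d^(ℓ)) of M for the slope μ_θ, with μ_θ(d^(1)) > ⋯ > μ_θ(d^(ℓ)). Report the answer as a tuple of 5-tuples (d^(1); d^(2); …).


Barcode: M ≅ I[1,4], I[2,5], I[5,5]^3. HN layers by μ_θ (4 steps, strictly decreasing):
  μ^(1)=2/3; μ^(2)=1/2; μ^(3)=0; μ^(4)=-4

((0, 1, 1, 1, 0); (0, 1, 1, 1, 1); (0, 0, 0, 0, 3); (1, 0, 0, 0, 0))
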